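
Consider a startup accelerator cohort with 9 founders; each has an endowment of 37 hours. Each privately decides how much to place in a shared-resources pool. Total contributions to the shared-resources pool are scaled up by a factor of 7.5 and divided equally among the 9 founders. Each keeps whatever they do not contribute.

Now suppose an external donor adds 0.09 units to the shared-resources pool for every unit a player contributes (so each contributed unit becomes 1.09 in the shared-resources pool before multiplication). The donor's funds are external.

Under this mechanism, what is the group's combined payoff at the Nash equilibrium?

With the mechanism, a contributed unit returns 7.5 × 1.09 / 9 = 0.9083 per unit of net cost — still below 1 — so contributing 0 remains dominant for every player.
At the Nash equilibrium no one contributes; group total payoff = 9 × 37 = 333.

333.00 hours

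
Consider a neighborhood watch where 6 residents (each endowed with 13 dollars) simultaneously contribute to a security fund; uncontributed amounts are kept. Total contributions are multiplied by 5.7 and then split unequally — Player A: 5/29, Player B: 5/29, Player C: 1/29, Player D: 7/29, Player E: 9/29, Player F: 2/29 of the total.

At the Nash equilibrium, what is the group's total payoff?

200.20 dollars

Player j's private return per contributed unit is 5.7 × (j's share). Contributing is weakly dominant for j when that share is at least 1/5.7 = 0.1754, and contributing 0 is dominant otherwise.
The shares above 0.1754 belong to Player D and Player E, contributing 13 each; the remaining 4 contribute 0. Total contributed: 26.
The security fund pays out 5.7 × 26 = 148.20 in total (split across the unequal shares, but the aggregate is all that matters for the group sum).
The 4 free-riders keep 13 each, adding 52. Group total = 52 + 148.20 = 200.20.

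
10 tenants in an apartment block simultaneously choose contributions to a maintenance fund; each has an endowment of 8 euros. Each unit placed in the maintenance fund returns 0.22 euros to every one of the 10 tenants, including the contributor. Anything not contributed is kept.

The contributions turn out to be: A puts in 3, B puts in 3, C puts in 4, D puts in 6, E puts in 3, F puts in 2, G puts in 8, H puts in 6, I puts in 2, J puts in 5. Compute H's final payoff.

Total contributed: 3 + 3 + 4 + 6 + 3 + 2 + 8 + 6 + 2 + 5 = 42.
Each receives 0.22 × 42 = 9.24 from the maintenance fund.
H keeps 8 − 6 = 2, so H's payoff is 2 + 9.24 = 11.24.

11.24 euros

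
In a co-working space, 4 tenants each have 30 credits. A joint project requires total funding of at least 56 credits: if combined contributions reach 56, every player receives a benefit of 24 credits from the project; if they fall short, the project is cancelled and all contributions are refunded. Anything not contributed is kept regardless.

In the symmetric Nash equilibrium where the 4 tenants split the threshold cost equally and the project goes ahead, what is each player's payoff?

Equal share of the threshold: 56/4 = 14.
At this profile no one gains by cutting their contribution: any cut drops the total below 56, the project is cancelled, contributions are refunded, and the deviator ends with 30, which is less than 30 − 14 + 24 = 40. Contributing more than 14 just wastes the excess. So contributing exactly 14 is a best response.
Each player's payoff: 30 − 14 + 24 = 40.

40 credits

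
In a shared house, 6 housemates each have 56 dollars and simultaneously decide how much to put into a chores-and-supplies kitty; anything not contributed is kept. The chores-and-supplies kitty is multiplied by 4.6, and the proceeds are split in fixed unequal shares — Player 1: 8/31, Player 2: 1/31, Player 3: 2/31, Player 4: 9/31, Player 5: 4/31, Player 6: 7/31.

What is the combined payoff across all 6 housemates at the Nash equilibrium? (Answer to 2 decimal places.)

For player j, contributing a unit is worthwhile iff 4.6 × (j's share) ≥ 1, i.e. iff j's share is at least 0.2174.
The shares above 0.2174 belong to Player 1, Player 4 and Player 6, contributing 56 each; the remaining 3 contribute 0. Total contributed: 168.
The chores-and-supplies kitty pays out 4.6 × 168 = 772.80 in total (split across the unequal shares, but the aggregate is all that matters for the group sum).
The 3 free-riders keep 56 each, adding 168. Group total = 168 + 772.80 = 940.80.

940.80 dollars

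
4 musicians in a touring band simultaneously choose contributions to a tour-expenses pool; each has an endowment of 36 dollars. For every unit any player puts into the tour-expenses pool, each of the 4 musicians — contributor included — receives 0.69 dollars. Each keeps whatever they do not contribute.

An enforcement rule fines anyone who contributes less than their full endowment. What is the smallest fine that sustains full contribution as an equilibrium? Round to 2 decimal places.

11.16 dollars

Given the others contribute fully, the best deviation is to contribute 0 (any partial contribution still incurs the fine and gives up units whose private return 0.69 is below 1).
Deviating from 36 to 0 saves 36 dollars but forfeits the deviator's share of the drop in the tour-expenses pool: 0.69 × 36 = 24.84.
So the deviation gain is 36 − 24.84 = 11.16, and the fine must be at least 11.16 dollars to wipe it out.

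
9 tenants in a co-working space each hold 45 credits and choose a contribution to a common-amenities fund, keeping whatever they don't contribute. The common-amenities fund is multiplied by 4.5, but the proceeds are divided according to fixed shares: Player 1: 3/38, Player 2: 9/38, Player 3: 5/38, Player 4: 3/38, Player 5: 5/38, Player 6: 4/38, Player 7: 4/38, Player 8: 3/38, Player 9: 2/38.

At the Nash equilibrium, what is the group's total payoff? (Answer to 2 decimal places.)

A player with share s gets back 4.5·s per unit contributed, so full contribution is dominant for anyone with s > 1/4.5 = 0.2222 and zero contribution is dominant for anyone below.
Player 2 alone (share 9/38) is above the threshold, contributing 45; the remaining 8 contribute 0. Total contributed: 45.
The common-amenities fund pays out 4.5 × 45 = 202.50 in total (split across the unequal shares, but the aggregate is all that matters for the group sum).
The 8 free-riders keep 45 each, adding 360. Group total = 360 + 202.50 = 562.50.

562.50 credits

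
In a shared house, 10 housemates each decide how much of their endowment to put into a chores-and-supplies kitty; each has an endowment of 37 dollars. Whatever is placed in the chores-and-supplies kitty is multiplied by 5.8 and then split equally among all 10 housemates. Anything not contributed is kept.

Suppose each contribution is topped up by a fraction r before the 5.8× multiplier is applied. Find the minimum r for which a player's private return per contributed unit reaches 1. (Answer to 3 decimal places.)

With matching at rate r, one contributed unit becomes (1 + r) in the chores-and-supplies kitty and returns 5.8 × (1 + r) / 10 to the contributor.
Setting this equal to 1: 1 + r = 10/5.8 = 1.7241.
So the minimum matching rate is r = 1.7241 − 1 = 0.724.

0.724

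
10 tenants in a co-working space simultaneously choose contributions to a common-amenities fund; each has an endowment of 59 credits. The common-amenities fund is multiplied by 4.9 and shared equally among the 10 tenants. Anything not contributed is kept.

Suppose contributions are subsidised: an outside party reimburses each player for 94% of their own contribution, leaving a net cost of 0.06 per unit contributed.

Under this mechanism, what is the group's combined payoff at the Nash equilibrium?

With the mechanism, a contributed unit returns (4.9/10) / 0.06 = 8.1667 per unit of net cost to the contributor — now above 1 — so contributing fully is weakly dominant for every player.
So the Nash equilibrium is full contribution by all 10; the group earns 10 × (59 × 0.94 + 4.9 × 59) = 3445.60.

3445.60 credits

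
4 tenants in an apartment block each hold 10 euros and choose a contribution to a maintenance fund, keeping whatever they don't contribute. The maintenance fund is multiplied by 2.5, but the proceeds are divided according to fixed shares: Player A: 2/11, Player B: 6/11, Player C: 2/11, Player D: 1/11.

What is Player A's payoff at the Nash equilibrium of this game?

14.55 euros

For player j, contributing a unit is worthwhile iff 2.5 × (j's share) ≥ 1, i.e. iff j's share is at least 0.4000.
The only share above 0.4000 is Player B's 6/11, contributing 10; the remaining 3 contribute 0. Total contributed: 10.
Player A keeps 10 and receives 2.5 × 10 × 2/11 = 4.55 from the maintenance fund, for a payoff of 14.55.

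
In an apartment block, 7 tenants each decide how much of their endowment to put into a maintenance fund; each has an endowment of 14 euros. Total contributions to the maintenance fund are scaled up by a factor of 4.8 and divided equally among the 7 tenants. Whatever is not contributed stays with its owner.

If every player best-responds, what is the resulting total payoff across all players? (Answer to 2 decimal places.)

98.00 euros

Each contributed unit returns 4.8/7 = 0.6857 to its contributor — below 1 — so contributing 0 is dominant for every player. At the Nash equilibrium everyone keeps their 14, and the group total is 7 × 14 = 98.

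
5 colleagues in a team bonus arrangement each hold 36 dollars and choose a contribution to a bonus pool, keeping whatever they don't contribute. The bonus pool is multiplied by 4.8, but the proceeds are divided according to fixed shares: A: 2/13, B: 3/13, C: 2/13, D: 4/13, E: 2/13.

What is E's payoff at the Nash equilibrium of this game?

For player j, contributing a unit is worthwhile iff 4.8 × (j's share) ≥ 1, i.e. iff j's share is at least 0.2083.
B and D are above the threshold, contributing 36 each; the remaining 3 contribute 0. Total contributed: 72.
E keeps 36 and receives 4.8 × 72 × 2/13 = 53.17 from the bonus pool, for a payoff of 89.17.

89.17 dollars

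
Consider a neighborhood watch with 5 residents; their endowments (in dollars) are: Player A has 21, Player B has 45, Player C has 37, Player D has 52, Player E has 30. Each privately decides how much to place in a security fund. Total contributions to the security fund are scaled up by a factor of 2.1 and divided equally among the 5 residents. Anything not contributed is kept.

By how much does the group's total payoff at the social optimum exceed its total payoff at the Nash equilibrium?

The private return per contributed unit is 2.1/5 = 0.4200 < 1 for every player regardless of endowment, so the Nash equilibrium is zero contribution and the group total is Σ E_j = 21 + 45 + 37 + 52 + 30 = 185.
Each contributed unit returns 2.100 to the group, so the social optimum is full contribution by everyone: group total = 2.100 × 185 = 388.50.
Efficiency loss = (2.100 − 1) × 185 = 203.50.

203.50 dollars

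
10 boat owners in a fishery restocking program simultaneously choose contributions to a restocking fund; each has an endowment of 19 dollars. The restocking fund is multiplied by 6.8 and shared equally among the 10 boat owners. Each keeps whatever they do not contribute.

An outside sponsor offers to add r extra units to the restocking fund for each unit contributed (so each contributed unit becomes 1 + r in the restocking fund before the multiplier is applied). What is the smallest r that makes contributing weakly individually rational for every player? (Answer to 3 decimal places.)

0.471

With matching at rate r, one contributed unit becomes (1 + r) in the restocking fund and returns 6.8 × (1 + r) / 10 to the contributor.
Setting this equal to 1: 1 + r = 10/6.8 = 1.4706.
So the minimum matching rate is r = 1.4706 − 1 = 0.471.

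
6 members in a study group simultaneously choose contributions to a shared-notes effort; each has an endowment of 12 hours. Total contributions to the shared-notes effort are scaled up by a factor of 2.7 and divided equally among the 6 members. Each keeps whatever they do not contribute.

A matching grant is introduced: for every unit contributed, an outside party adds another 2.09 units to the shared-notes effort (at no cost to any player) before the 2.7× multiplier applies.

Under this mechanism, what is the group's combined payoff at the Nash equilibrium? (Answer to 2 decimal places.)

With the mechanism, a contributed unit returns 2.7 × 3.09 / 6 = 1.3905 per unit of net cost to the contributor — now above 1 — so contributing fully is weakly dominant for every player.
At the Nash equilibrium everyone contributes 12. Group total payoff = 2.7 × 3.09 × 72 = 600.70.

600.70 hours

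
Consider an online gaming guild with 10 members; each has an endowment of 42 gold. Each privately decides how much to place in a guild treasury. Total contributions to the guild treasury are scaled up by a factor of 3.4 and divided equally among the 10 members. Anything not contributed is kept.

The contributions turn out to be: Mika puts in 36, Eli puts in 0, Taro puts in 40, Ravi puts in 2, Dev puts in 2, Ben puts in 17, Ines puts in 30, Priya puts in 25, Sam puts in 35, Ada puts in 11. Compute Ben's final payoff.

92.32 gold

Total contributed: 36 + 0 + 40 + 2 + 2 + 17 + 30 + 25 + 35 + 11 = 198.
Each receives 3.4 × 198 / 10 = 67.32 from the guild treasury.
Ben keeps 42 − 17 = 25, so Ben's payoff is 25 + 67.32 = 92.32.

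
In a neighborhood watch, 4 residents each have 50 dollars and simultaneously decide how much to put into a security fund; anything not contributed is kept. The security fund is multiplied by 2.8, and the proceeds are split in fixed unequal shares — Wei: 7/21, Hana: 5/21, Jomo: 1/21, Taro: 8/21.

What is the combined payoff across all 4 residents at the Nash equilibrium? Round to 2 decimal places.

Each unit j contributes comes back to j as 2.8 × (j's share), so j prefers to contribute only if that share exceeds 1/2.8 = 0.3571; otherwise keeping the unit dominates.
The only share above 0.3571 is Taro's 8/21, contributing 50; the remaining 3 contribute 0. Total contributed: 50.
The security fund pays out 2.8 × 50 = 140.00 in total (split across the unequal shares, but the aggregate is all that matters for the group sum).
The 3 free-riders keep 50 each, adding 150. Group total = 150 + 140.00 = 290.00.

290.00 dollars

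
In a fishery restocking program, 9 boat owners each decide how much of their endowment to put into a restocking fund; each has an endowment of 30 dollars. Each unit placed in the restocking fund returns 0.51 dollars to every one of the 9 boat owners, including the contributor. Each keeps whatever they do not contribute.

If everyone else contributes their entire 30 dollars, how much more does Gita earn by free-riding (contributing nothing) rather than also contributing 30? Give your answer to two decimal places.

14.70 dollars

Switching from a contribution of 30 to 0 lets Gita keep an extra 30 dollars, but lowers the restocking fund by 30, which costs Gita their own share of that drop: 0.51 × 30 = 15.30.
Net gain = 30 − 15.30 = 14.70. The private return per contributed unit (0.51) is below 1, so free-riding is indeed the best response regardless of what the others do.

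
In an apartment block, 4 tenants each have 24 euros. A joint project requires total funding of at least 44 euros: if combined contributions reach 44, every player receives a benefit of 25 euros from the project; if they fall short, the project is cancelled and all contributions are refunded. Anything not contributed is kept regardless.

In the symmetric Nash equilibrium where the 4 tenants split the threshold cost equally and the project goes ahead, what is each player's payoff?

38 euros

Equal share of the threshold: 44/4 = 11.
At this profile no one gains by cutting their contribution: any cut drops the total below 44, the project is cancelled, contributions are refunded, and the deviator ends with 24, which is less than 24 − 11 + 25 = 38. Contributing more than 11 just wastes the excess. So contributing exactly 11 is a best response.
Each player's payoff: 24 − 11 + 25 = 38.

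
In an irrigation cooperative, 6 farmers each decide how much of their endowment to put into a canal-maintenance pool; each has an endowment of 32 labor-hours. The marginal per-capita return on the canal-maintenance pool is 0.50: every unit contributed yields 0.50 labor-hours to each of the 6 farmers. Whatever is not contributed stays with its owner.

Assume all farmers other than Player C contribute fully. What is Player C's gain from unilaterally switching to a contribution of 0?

16.00 labor-hours

Switching from a contribution of 32 to 0 lets Player C keep an extra 32 labor-hours, but lowers the canal-maintenance pool by 32, which costs Player C their own share of that drop: 0.50 × 32 = 16.00.
Net gain = 32 − 16.00 = 16.00. The private return per contributed unit (0.50) is below 1, so free-riding is indeed the best response regardless of what the others do.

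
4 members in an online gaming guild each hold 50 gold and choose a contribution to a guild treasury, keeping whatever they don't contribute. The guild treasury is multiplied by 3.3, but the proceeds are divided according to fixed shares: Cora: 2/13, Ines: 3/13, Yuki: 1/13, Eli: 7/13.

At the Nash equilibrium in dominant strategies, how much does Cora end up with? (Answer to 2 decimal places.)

Player j's private return per contributed unit is 3.3 × (j's share). Contributing is weakly dominant for j when that share is at least 1/3.3 = 0.3030, and contributing 0 is dominant otherwise.
Only Eli (7/13) clears that bar, contributing 50; the remaining 3 contribute 0. Total contributed: 50.
Cora keeps 50 and receives 3.3 × 50 × 2/13 = 25.38 from the guild treasury, for a payoff of 75.38.

75.38 gold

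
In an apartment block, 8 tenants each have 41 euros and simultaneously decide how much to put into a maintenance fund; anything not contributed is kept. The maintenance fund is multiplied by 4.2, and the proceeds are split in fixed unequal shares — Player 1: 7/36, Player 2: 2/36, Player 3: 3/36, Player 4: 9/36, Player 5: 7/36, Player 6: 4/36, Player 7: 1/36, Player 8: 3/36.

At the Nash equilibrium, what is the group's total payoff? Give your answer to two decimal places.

459.20 euros

For player j, contributing a unit is worthwhile iff 4.2 × (j's share) ≥ 1, i.e. iff j's share is at least 0.2381.
Player 4 alone (share 9/36) is above the threshold, contributing 41; the remaining 7 contribute 0. Total contributed: 41.
The maintenance fund pays out 4.2 × 41 = 172.20 in total (split across the unequal shares, but the aggregate is all that matters for the group sum).
The 7 free-riders keep 41 each, adding 287. Group total = 287 + 172.20 = 459.20.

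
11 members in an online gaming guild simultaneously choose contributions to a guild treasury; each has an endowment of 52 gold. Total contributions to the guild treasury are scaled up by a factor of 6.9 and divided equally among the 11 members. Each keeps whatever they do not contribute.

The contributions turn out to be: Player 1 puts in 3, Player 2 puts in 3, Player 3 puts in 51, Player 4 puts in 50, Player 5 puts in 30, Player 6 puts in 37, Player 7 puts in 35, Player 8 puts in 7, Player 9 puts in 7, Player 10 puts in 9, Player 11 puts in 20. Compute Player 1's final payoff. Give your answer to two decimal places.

207.07 gold

Total contributed: 3 + 3 + 51 + 50 + 30 + 37 + 35 + 7 + 7 + 9 + 20 = 252.
Each receives 6.9 × 252 / 11 = 158.07 from the guild treasury.
Player 1 keeps 52 − 3 = 49, so Player 1's payoff is 49 + 158.07 = 207.07.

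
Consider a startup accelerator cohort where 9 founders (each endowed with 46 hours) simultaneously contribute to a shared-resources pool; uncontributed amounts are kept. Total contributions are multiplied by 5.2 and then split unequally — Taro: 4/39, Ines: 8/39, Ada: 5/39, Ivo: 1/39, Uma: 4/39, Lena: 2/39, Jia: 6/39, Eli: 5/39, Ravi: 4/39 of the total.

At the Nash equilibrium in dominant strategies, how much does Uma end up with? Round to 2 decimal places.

For player j, contributing a unit is worthwhile iff 5.2 × (j's share) ≥ 1, i.e. iff j's share is at least 0.1923.
Only Ines (8/39) clears that bar, contributing 46; the remaining 8 contribute 0. Total contributed: 46.
Uma keeps 46 and receives 5.2 × 46 × 4/39 = 24.53 from the shared-resources pool, for a payoff of 70.53.

70.53 hours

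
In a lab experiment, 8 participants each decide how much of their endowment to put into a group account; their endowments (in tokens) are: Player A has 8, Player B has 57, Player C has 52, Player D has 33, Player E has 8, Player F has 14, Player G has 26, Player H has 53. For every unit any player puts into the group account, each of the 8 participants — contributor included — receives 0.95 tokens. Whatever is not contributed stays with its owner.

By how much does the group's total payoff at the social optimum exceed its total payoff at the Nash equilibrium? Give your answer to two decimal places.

1656.60 tokens

The private return per contributed unit is 0.95 < 1 for everyone, so the Nash equilibrium is zero contribution and the group total is Σ E_j = 8 + 57 + 52 + 33 + 8 + 14 + 26 + 53 = 251.
Each contributed unit returns 7.600 to the group, so the social optimum is full contribution by everyone: group total = 7.600 × 251 = 1907.60.
Efficiency loss = (7.600 − 1) × 251 = 1656.60.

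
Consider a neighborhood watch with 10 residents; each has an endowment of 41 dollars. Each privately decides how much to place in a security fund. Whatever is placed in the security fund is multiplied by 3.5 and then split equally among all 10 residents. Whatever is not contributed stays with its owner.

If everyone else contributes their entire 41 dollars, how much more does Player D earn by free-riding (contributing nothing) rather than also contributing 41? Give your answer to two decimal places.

Switching from a contribution of 41 to 0 lets Player D keep an extra 41 dollars, but lowers the security fund by 41, which costs Player D their own share of that drop: 3.5/10 × 41 = 14.35.
Net gain = 41 − 14.35 = 26.65. The private return per contributed unit (0.3500) is below 1, so free-riding is indeed the best response regardless of what the others do.

26.65 dollars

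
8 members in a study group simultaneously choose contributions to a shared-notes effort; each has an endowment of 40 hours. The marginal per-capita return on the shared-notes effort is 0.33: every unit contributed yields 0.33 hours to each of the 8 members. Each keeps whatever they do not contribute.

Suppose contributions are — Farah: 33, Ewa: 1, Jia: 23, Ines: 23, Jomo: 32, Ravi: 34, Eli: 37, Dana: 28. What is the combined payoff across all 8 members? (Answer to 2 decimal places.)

666.04 hours

Total contributed: 33 + 1 + 23 + 23 + 32 + 34 + 37 + 28 = 211; total kept: 8 × 40 − 211 = 109.
The shared-notes effort pays out 0.33 × 8 × 211 = 557.04 in aggregate.
Group total = 109 + 557.04 = 666.04.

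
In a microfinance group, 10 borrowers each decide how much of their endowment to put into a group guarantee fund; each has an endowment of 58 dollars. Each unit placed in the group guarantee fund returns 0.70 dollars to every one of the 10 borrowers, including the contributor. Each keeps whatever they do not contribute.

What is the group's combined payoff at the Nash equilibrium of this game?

The private return per contributed unit is 0.70 < 1, so contributing 0 is dominant for every player. At the Nash equilibrium everyone keeps their 58, and the group total is 10 × 58 = 580.

580.00 dollars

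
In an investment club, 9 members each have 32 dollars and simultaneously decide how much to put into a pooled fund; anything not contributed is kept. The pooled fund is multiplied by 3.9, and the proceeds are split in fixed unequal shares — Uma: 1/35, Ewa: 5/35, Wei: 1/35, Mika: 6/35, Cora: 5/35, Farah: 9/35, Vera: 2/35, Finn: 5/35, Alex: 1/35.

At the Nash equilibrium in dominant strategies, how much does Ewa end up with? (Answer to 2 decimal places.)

49.83 dollars

Each unit j contributes comes back to j as 3.9 × (j's share), so j prefers to contribute only if that share exceeds 1/3.9 = 0.2564; otherwise keeping the unit dominates.
Farah alone (share 9/35) is above the threshold, contributing 32; the remaining 8 contribute 0. Total contributed: 32.
Ewa keeps 32 and receives 3.9 × 32 × 5/35 = 17.83 from the pooled fund, for a payoff of 49.83.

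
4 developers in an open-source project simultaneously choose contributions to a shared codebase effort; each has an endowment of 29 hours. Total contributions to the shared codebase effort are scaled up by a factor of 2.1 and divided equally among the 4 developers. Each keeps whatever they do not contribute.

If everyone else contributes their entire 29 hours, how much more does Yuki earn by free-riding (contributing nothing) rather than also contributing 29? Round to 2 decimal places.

13.78 hours

Switching from a contribution of 29 to 0 lets Yuki keep an extra 29 hours, but lowers the shared codebase effort by 29, which costs Yuki their own share of that drop: 2.1/4 × 29 = 15.22.
Net gain = 29 − 15.22 = 13.78. The private return per contributed unit (0.5250) is below 1, so free-riding is indeed the best response regardless of what the others do.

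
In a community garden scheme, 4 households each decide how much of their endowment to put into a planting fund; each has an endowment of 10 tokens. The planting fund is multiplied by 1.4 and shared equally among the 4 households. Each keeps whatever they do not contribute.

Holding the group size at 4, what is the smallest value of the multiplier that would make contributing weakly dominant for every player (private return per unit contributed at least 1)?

A contributed unit returns (multiplier)/4 to its contributor.
This reaches 1 exactly when the multiplier is 4.

4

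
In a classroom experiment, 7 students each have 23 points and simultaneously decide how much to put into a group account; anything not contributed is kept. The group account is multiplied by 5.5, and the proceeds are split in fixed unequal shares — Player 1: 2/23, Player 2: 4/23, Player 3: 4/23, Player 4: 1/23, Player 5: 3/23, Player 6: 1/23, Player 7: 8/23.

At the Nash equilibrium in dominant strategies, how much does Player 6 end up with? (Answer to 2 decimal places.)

28.50 points

A player with share s gets back 5.5·s per unit contributed, so full contribution is dominant for anyone with s > 1/5.5 = 0.1818 and zero contribution is dominant for anyone below.
Player 7 alone (share 8/23) is above the threshold, contributing 23; the remaining 6 contribute 0. Total contributed: 23.
Player 6 keeps 23 and receives 5.5 × 23 × 1/23 = 5.50 from the group account, for a payoff of 28.50.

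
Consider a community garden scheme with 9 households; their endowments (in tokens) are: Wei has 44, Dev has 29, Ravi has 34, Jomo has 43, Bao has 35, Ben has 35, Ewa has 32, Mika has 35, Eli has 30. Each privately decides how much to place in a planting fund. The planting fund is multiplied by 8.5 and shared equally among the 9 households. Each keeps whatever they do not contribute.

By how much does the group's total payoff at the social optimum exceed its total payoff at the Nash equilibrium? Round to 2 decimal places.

2377.50 tokens

The private return per contributed unit is 8.5/9 = 0.9444 < 1 for every player regardless of endowment, so the Nash equilibrium is zero contribution and the group total is Σ E_j = 44 + 29 + 34 + 43 + 35 + 35 + 32 + 35 + 30 = 317.
Each contributed unit returns 8.500 to the group, so the social optimum is full contribution by everyone: group total = 8.500 × 317 = 2694.50.
Efficiency loss = (8.500 − 1) × 317 = 2377.50.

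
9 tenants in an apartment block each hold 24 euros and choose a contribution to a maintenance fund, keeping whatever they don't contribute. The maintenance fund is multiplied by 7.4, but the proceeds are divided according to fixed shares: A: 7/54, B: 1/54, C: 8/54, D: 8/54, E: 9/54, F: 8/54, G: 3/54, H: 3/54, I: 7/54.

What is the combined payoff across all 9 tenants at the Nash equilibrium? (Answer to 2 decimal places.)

830.40 euros

Player j's private return per contributed unit is 7.4 × (j's share). Contributing is weakly dominant for j when that share is at least 1/7.4 = 0.1351, and contributing 0 is dominant otherwise.
C, D, E and F clear that bar, contributing 24 each; the remaining 5 contribute 0. Total contributed: 96.
The maintenance fund pays out 7.4 × 96 = 710.40 in total (split across the unequal shares, but the aggregate is all that matters for the group sum).
The 5 free-riders keep 24 each, adding 120. Group total = 120 + 710.40 = 830.40.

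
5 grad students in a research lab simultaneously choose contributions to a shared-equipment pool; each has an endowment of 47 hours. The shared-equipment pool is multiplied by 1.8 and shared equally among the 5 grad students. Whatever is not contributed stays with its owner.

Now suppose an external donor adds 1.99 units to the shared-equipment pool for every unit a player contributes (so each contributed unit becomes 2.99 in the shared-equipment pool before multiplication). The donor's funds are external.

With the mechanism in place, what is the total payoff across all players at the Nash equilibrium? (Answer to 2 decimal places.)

1264.77 hours

The effective private return per unit is now 1.8 × 2.99 / 5 = 1.0764 > 1, so every player's dominant strategy flips to full contribution.
So the Nash equilibrium is full contribution by all 5; the group earns 1.8 × 2.99 × 235 = 1264.77.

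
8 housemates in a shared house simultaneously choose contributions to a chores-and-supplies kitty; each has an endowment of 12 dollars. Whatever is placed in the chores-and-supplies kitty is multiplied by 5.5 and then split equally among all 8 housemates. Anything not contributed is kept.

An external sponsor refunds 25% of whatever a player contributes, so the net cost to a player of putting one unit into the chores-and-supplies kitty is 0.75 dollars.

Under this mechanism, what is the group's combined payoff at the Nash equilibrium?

96.00 dollars

The effective private return is (5.5/8) / 0.75 = 0.9167, which is still under 1, so the mechanism doesn't change anyone's dominant strategy: zero contribution.
At the Nash equilibrium no one contributes; group total payoff = 8 × 12 = 96.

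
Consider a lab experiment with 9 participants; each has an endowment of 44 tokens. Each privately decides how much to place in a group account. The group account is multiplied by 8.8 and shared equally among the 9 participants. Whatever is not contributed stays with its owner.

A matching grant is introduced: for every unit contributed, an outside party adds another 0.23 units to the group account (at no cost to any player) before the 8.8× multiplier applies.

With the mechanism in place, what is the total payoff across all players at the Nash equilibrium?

4286.30 tokens

Under the mechanism each unit contributed yields 8.8 × 1.23 / 9 = 1.2027 back to its contributor per unit of net cost, which exceeds 1, making full contribution the dominant choice for everyone.
So the Nash equilibrium is full contribution by all 9; the group earns 8.8 × 1.23 × 396 = 4286.30.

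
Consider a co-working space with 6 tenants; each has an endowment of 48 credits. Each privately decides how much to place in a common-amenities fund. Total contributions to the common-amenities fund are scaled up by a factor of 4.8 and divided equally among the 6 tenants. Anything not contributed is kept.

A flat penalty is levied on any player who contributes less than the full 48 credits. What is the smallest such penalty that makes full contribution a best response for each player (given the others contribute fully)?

Given the others contribute fully, the best deviation is to contribute 0 (any partial contribution still incurs the fine and gives up units whose private return 0.8000 is below 1).
Deviating from 48 to 0 saves 48 credits but forfeits the deviator's share of the drop in the common-amenities fund: 4.8/6 × 48 = 38.40.
So the deviation gain is 48 − 38.40 = 9.60, and the fine must be at least 9.60 credits to wipe it out.

9.60 credits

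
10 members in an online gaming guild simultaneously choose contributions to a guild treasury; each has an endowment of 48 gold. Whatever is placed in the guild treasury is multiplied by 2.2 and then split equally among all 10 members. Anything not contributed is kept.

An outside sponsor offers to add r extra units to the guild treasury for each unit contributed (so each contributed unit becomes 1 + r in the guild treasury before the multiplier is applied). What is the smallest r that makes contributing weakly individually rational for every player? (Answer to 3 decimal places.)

3.545

With matching at rate r, one contributed unit becomes (1 + r) in the guild treasury and returns 2.2 × (1 + r) / 10 to the contributor.
Setting this equal to 1: 1 + r = 10/2.2 = 4.5455.
So the minimum matching rate is r = 4.5455 − 1 = 3.545.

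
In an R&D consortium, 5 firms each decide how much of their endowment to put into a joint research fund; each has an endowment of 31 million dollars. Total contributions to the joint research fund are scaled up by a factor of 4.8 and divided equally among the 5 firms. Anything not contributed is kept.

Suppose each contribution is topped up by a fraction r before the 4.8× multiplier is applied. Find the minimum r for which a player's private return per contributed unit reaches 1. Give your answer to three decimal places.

0.042

With matching at rate r, one contributed unit becomes (1 + r) in the joint research fund and returns 4.8 × (1 + r) / 5 to the contributor.
Setting this equal to 1: 1 + r = 5/4.8 = 1.0417.
So the minimum matching rate is r = 1.0417 − 1 = 0.042.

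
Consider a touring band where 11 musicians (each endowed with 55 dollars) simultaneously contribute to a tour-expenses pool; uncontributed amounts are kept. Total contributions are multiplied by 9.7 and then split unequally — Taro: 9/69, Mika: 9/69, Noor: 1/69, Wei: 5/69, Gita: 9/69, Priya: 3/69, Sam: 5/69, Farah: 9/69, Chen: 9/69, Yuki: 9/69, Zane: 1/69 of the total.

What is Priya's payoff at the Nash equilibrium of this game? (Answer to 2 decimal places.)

194.17 dollars

Player j's private return per contributed unit is 9.7 × (j's share). Contributing is weakly dominant for j when that share is at least 1/9.7 = 0.1031, and contributing 0 is dominant otherwise.
Taro, Mika, Gita, Farah, Chen and Yuki clear that bar, contributing 55 each; the remaining 5 contribute 0. Total contributed: 330.
Priya keeps 55 and receives 9.7 × 330 × 3/69 = 139.17 from the tour-expenses pool, for a payoff of 194.17.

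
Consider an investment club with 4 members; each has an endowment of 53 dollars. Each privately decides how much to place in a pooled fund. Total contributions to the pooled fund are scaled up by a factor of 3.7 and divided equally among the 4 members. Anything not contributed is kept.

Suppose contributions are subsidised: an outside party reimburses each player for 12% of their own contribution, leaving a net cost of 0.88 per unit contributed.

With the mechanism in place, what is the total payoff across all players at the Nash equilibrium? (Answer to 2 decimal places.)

809.84 dollars

Under the mechanism each unit contributed yields (3.7/4) / 0.88 = 1.0511 back to its contributor per unit of net cost, which exceeds 1, making full contribution the dominant choice for everyone.
So the Nash equilibrium is full contribution by all 4; the group earns 4 × (53 × 0.12 + 3.7 × 53) = 809.84.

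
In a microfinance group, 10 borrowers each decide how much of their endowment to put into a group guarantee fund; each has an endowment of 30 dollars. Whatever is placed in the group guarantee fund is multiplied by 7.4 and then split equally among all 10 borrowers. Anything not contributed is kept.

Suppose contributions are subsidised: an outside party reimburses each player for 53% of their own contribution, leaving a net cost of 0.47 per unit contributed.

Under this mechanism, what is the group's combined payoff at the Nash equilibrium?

2379.00 dollars

The effective private return per unit is now (7.4/10) / 0.47 = 1.5745 > 1, so every player's dominant strategy flips to full contribution.
At the Nash equilibrium everyone contributes 30. Group total payoff = 10 × (30 × 0.53 + 7.4 × 30) = 2379.00.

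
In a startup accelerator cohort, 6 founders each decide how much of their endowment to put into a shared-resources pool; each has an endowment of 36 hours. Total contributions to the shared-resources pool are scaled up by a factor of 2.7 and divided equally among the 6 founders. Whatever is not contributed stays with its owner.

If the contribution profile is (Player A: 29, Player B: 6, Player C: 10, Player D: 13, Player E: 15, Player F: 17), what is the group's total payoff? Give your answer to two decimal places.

369.00 hours

Total contributed: 29 + 6 + 10 + 13 + 15 + 17 = 90; total kept: 6 × 36 − 90 = 126.
The shared-resources pool pays out 2.7 × 90 = 243.00 in aggregate.
Group total = 126 + 243.00 = 369.00.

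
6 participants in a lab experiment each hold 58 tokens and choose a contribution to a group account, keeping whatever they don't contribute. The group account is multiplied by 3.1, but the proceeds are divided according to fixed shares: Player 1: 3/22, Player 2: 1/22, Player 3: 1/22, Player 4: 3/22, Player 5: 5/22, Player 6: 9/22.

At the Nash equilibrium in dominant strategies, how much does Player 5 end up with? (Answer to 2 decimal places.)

Each unit j contributes comes back to j as 3.1 × (j's share), so j prefers to contribute only if that share exceeds 1/3.1 = 0.3226; otherwise keeping the unit dominates.
The only share above 0.3226 is Player 6's 9/22, contributing 58; the remaining 5 contribute 0. Total contributed: 58.
Player 5 keeps 58 and receives 3.1 × 58 × 5/22 = 40.86 from the group account, for a payoff of 98.86.

98.86 tokens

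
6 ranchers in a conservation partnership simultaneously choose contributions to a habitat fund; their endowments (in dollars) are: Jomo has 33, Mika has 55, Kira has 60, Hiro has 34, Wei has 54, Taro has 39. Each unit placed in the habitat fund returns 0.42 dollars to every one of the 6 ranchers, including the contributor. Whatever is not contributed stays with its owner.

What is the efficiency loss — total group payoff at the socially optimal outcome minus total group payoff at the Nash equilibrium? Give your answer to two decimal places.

418.00 dollars

The private return per contributed unit is 0.42 < 1 for everyone, so the Nash equilibrium is zero contribution and the group total is Σ E_j = 33 + 55 + 60 + 34 + 54 + 39 = 275.
Each contributed unit returns 2.520 to the group, so the social optimum is full contribution by everyone: group total = 2.520 × 275 = 693.00.
Efficiency loss = (2.520 − 1) × 275 = 418.00.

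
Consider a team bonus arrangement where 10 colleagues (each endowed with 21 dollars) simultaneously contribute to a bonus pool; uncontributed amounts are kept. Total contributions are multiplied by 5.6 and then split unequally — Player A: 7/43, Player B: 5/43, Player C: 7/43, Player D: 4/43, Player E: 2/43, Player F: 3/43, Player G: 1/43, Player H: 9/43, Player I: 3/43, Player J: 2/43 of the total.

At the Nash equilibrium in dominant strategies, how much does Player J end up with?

Player j's private return per contributed unit is 5.6 × (j's share). Contributing is weakly dominant for j when that share is at least 1/5.6 = 0.1786, and contributing 0 is dominant otherwise.
The only share above 0.1786 is Player H's 9/43, contributing 21; the remaining 9 contribute 0. Total contributed: 21.
Player J keeps 21 and receives 5.6 × 21 × 2/43 = 5.47 from the bonus pool, for a payoff of 26.47.

26.47 dollars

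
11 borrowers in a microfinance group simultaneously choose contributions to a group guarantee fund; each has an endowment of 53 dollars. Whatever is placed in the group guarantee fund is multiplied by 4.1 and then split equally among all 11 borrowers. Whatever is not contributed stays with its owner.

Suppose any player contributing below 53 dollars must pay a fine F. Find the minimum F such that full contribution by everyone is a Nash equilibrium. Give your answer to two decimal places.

Given the others contribute fully, the best deviation is to contribute 0 (any partial contribution still incurs the fine and gives up units whose private return 0.3727 is below 1).
Deviating from 53 to 0 saves 53 dollars but forfeits the deviator's share of the drop in the group guarantee fund: 4.1/11 × 53 = 19.75.
So the deviation gain is 53 − 19.75 = 33.25, and the fine must be at least 33.25 dollars to wipe it out.

33.25 dollars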